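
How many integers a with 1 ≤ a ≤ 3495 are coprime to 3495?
The number of a ∈ {1, ..., 3495} with gcd(a, 3495) = 1 is by definition Euler's totient φ(3495). φ is multiplicative, with φ(p^e) = p^e − p^(e−1). Factorise 3495 = 3 · 5 · 233. Then
  φ(3495) = (3 − 1) · (5 − 1) · (233 − 1) = 2 · 4 · 232 = 1856.
So there are 1856 such integers.

Final answer: 1856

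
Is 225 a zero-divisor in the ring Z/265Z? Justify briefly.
gcd(225, 265) = 5 > 1, so 225 is not a unit in Z/265Z. In Z/nZ every nonzero non-unit is a zero-divisor: explicitly, take b = 265/gcd = 53 ≠ 0 (mod 265); then 225·53 = 11925 = 45·265, i.e. 225·53 ≡ 0 (mod 265). So 225 is a zero-divisor.

Final answer: YES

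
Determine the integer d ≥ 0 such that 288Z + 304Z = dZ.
In the PID Z, (a, b) is generated by gcd(a, b). Compute gcd(304, 288) with the extended Euclidean algorithm, tracking rows (r, s, t) with s·304 + t·288 = r:
  row A: (304, 1, 0)   [1·304 + 0·288 = 304]
  row B: (288, 0, 1)   [0·304 + 1·288 = 288]
  304 = 1·288 + 16   → row C = row A − 1·row B = (16, 1, −1)   [check: 1·304 − 1·288 = 16]
  288 = 18·16 + 0   → remainder 0, stop. gcd = 16 (last nonzero row C).
So gcd(288, 304) = 16, with Bézout identity 1·304 − 1·288 = 16. Containment (⊇): the Bézout identity exhibits 16 as an element of (288, 304), giving (16) ⊆ (288, 304). Containment (⊆): since 16 | 288 and 16 | 304 (288 = 16·18, 304 = 16·19), every Z-linear combination of 288 and 304 is divisible by 16, so (288, 304) ⊆ (16). Therefore (288, 304) = (16), d = 16.

Final answer: (288, 304) = (16); d = 16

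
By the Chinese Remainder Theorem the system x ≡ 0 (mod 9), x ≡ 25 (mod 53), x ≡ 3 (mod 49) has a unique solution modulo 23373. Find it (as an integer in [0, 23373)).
The moduli 9, 53, 49 are pairwise coprime, so by the CRT there is a unique solution mod 9·53·49 = 23373.
Solve by successive substitution. Start with x ≡ 0 (mod 9).
  Combine with x ≡ 25 (mod 53): write x = 9·t and require 9·t ≡ 25 (mod 53). Since 9^(−1) ≡ 6 (mod 53), t ≡ 6·25 ≡ 44 (mod 53). So x ≡ 9·44 = 396 (mod 477).
  Combine with x ≡ 3 (mod 49): write x = 396 + 477·t and require 396 + 477·t ≡ 3 (mod 49), i.e. 477·t ≡ 3 − 396 ≡ 48 (mod 49). Since 477^(−1) ≡ 15 (mod 49) (477 ≡ 36 (mod 49)), t ≡ 15·48 ≡ 34 (mod 49). So x ≡ 396 + 477·34 = 16614 (mod 23373).
Unique solution in [0, 23373): x = 16614.

Final answer: x ≡ 16614 (mod 23373); the representative in [0, 23373) is 16614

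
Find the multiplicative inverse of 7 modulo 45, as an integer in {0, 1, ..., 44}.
7^(−1) ≡ 13 (mod 45)

Apply the extended Euclidean algorithm to (45, 7), tracking rows (r, s, t) with s·45 + t·7 = r. Each division r_prev = q·r_cur + r_new produces the new row as (previous row) − q·(current row):
  row A: (45, 1, 0)   [1·45 + 0·7 = 45]
  row B: (7, 0, 1)   [0·45 + 1·7 = 7]
  45 = 6·7 + 3   → row C = row A − 6·row B = (3, 1, −6)   [check: 1·45 − 6·7 = 3]
  7 = 2·3 + 1   → row D = row B − 2·row C = (1, −2, 13)   [check: −2·45 + 13·7 = 1]
  3 = 3·1 + 0   → remainder 0, stop. gcd = 1 (last nonzero row D).
The gcd is 1, so 7 is invertible mod 45. The last nonzero row gives −2·45 + 13·7 = 1, so t = 13. So 7^(−1) ≡ 13 (mod 45). Verify: 7 · 13 = 91 ≡ 1 (mod 45). ✓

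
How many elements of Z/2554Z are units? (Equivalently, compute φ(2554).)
Z/2554Z has φ(2554) = 1276 units

An element a ∈ Z/2554Z is a unit iff gcd(a, 2554) = 1, so the number of units is φ(2554). φ is multiplicative, with φ(p^e) = p^e − p^(e−1). Factorise 2554 = 2 · 1277. Then
  φ(2554) = (2 − 1) · (1277 − 1) = 1 · 1276 = 1276.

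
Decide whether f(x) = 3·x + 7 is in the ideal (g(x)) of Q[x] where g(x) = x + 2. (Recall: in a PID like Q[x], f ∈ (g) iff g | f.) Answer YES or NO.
NO

In Q[x] the ideal (g) consists of all multiples of g, so f ∈ (g) iff g | f, i.e. iff the remainder of f on division by g is 0. Divide f by g (g is monic, so eliminate the leading term of the running remainder at each step):
  leading term 3·x: subtract (3)·g(x) = 3·x + 6, leaving 1
The remainder r(x) = 1 ≠ 0 (and deg r < deg g), so g ∤ f, i.e. f ∉ (g).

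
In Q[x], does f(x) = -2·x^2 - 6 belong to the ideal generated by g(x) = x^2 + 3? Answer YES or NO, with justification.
YES

In Q[x] the ideal (g) consists of all multiples of g, so f ∈ (g) iff g | f, i.e. iff the remainder of f on division by g is 0. Divide f by g (g is monic, so eliminate the leading term of the running remainder at each step):
  leading term -2·x^2: subtract (-2)·g(x) = -2·x^2 - 6, leaving 0
The remainder is 0, so f(x) = g(x) · h(x) with h(x) = -2. Hence g | f, i.e. f ∈ (g).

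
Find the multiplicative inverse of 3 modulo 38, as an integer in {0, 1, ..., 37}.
3^(−1) ≡ 13 (mod 38)

Apply the extended Euclidean algorithm to (38, 3), tracking rows (r, s, t) with s·38 + t·3 = r. Each division r_prev = q·r_cur + r_new produces the new row as (previous row) − q·(current row):
  row A: (38, 1, 0)   [1·38 + 0·3 = 38]
  row B: (3, 0, 1)   [0·38 + 1·3 = 3]
  38 = 12·3 + 2   → row C = row A − 12·row B = (2, 1, −12)   [check: 1·38 − 12·3 = 2]
  3 = 1·2 + 1   → row D = row B − 1·row C = (1, −1, 13)   [check: −1·38 + 13·3 = 1]
  2 = 2·1 + 0   → remainder 0, stop. gcd = 1 (last nonzero row D).
The gcd is 1, so 3 is invertible mod 38. The last nonzero row gives −1·38 + 13·3 = 1, so t = 13. So 3^(−1) ≡ 13 (mod 38). Verify: 3 · 13 = 39 ≡ 1 (mod 38). ✓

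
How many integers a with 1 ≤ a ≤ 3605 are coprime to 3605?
2448

The number of a ∈ {1, ..., 3605} with gcd(a, 3605) = 1 is by definition Euler's totient φ(3605). φ is multiplicative, with φ(p^e) = p^e − p^(e−1). Factorise 3605 = 5 · 7 · 103. Then
  φ(3605) = (5 − 1) · (7 − 1) · (103 − 1) = 4 · 6 · 102 = 2448.
So there are 2448 such integers.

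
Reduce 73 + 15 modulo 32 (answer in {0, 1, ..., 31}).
24

Reduce the summands first: 73 ≡ 9 (mod 32), so 73 + 15 ≡ 9 + 15 (mod 32). 9 + 15 = 24; 24 = 0·32 + 24, so (73 + 15) mod 32 = 24.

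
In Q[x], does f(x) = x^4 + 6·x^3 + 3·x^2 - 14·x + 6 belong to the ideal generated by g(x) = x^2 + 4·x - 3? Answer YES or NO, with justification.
In Q[x] the ideal (g) consists of all multiples of g, so f ∈ (g) iff g | f, i.e. iff the remainder of f on division by g is 0. Divide f by g (g is monic, so eliminate the leading term of the running remainder at each step):
  leading term x^4: subtract (x^2)·g(x) = x^4 + 4·x^3 - 3·x^2, leaving 2·x^3 + 6·x^2 - 14·x + 6
  leading term 2·x^3: subtract (2·x)·g(x) = 2·x^3 + 8·x^2 - 6·x, leaving -2·x^2 - 8·x + 6
  leading term -2·x^2: subtract (-2)·g(x) = -2·x^2 - 8·x + 6, leaving 0
The remainder is 0, so f(x) = g(x) · h(x) with h(x) = x^2 + 2·x - 2. Hence g | f, i.e. f ∈ (g).

Final answer: YES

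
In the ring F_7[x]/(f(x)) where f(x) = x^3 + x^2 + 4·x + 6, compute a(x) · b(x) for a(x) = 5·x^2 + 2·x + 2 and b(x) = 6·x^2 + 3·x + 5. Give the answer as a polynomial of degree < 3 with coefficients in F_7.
Multiply as integer polynomials: a · b = 30·x^4 + 27·x^3 + 43·x^2 + 16·x + 10. Reducing coefficients mod 7: a · b ≡ 2·x^4 + 6·x^3 + x^2 + 2·x + 3. Now divide by f(x) = x^3 + x^2 + 4·x + 6 in F_7[x], eliminating the leading term at each step:
  leading term 2·x^4: subtract (2·x)·f(x) = 2·x^4 + 2·x^3 + x^2 + 5·x, leaving 4·x^3 + 4·x + 3 (coefficients mod 7)
  leading term 4·x^3: subtract (4)·f(x) = 4·x^3 + 4·x^2 + 2·x + 3, leaving 3·x^2 + 2·x (coefficients mod 7)
The degree is now < 3, so this is the remainder. Hence a · b ≡ 3·x^2 + 2·x in F_7[x]/(f).

Final answer: a · b ≡ 3·x^2 + 2·x (mod f(x))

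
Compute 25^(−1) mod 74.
25^(−1) ≡ 3 (mod 74)

Apply the extended Euclidean algorithm to (74, 25), tracking rows (r, s, t) with s·74 + t·25 = r. Each division r_prev = q·r_cur + r_new produces the new row as (previous row) − q·(current row):
  row A: (74, 1, 0)   [1·74 + 0·25 = 74]
  row B: (25, 0, 1)   [0·74 + 1·25 = 25]
  74 = 2·25 + 24   → row C = row A − 2·row B = (24, 1, −2)   [check: 1·74 − 2·25 = 24]
  25 = 1·24 + 1   → row D = row B − 1·row C = (1, −1, 3)   [check: −1·74 + 3·25 = 1]
  24 = 24·1 + 0   → remainder 0, stop. gcd = 1 (last nonzero row D).
The gcd is 1, so 25 is invertible mod 74. The last nonzero row gives −1·74 + 3·25 = 1, so t = 3. So 25^(−1) ≡ 3 (mod 74). Verify: 25 · 3 = 75 ≡ 1 (mod 74). ✓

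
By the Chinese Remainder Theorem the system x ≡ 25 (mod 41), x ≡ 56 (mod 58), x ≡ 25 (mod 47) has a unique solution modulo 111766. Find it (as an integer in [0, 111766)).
The moduli 41, 58, 47 are pairwise coprime, so by the CRT there is a unique solution mod 41·58·47 = 111766.
Solve by successive substitution. Start with x ≡ 25 (mod 41).
  Combine with x ≡ 56 (mod 58): write x = 25 + 41·t and require 25 + 41·t ≡ 56 (mod 58), i.e. 41·t ≡ 56 − 25 ≡ 31 (mod 58). Since 41^(−1) ≡ 17 (mod 58), t ≡ 17·31 ≡ 5 (mod 58). So x ≡ 25 + 41·5 = 230 (mod 2378).
  Combine with x ≡ 25 (mod 47): write x = 230 + 2378·t and require 230 + 2378·t ≡ 25 (mod 47), i.e. 2378·t ≡ 25 − 230 ≡ 30 (mod 47). Since 2378^(−1) ≡ 42 (mod 47) (2378 ≡ 28 (mod 47)), t ≡ 42·30 ≡ 38 (mod 47). So x ≡ 230 + 2378·38 = 90594 (mod 111766).
Unique solution in [0, 111766): x = 90594.

Final answer: x ≡ 90594 (mod 111766); the representative in [0, 111766) is 90594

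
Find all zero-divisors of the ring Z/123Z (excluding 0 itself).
nonzero zero-divisors of Z/123Z = {3, 6, 9, 12, 15, 18, 21, 24, 27, 30, 33, 36, 39, 41, 42, 45, 48, 51, 54, 57, 60, 63, 66, 69, 72, 75, 78, 81, 82, 84, 87, 90, 93, 96, 99, 102, 105, 108, 111, 114, 117, 120}

An element a ∈ Z/123Z (with a ≠ 0) is a zero-divisor iff gcd(a, 123) > 1 (because a is a unit precisely when gcd(a, n) = 1, and in Z/nZ every nonzero, non-unit element is a zero-divisor). Scan a = 1, ..., 122 and keep those with gcd(a, 123) > 1:
  gcd(3, 123) = 3, gcd(6, 123) = 3, gcd(9, 123) = 3, gcd(12, 123) = 3, gcd(15, 123) = 3, gcd(18, 123) = 3, gcd(21, 123) = 3, gcd(24, 123) = 3, gcd(27, 123) = 3, gcd(30, 123) = 3, gcd(33, 123) = 3, gcd(36, 123) = 3, gcd(39, 123) = 3, gcd(41, 123) = 41, gcd(42, 123) = 3, gcd(45, 123) = 3, gcd(48, 123) = 3, gcd(51, 123) = 3, gcd(54, 123) = 3, gcd(57, 123) = 3, gcd(60, 123) = 3, gcd(63, 123) = 3, gcd(66, 123) = 3, gcd(69, 123) = 3, gcd(72, 123) = 3, gcd(75, 123) = 3, gcd(78, 123) = 3, gcd(81, 123) = 3, gcd(82, 123) = 41, gcd(84, 123) = 3, gcd(87, 123) = 3, gcd(90, 123) = 3, gcd(93, 123) = 3, gcd(96, 123) = 3, gcd(99, 123) = 3, gcd(102, 123) = 3, gcd(105, 123) = 3, gcd(108, 123) = 3, gcd(111, 123) = 3, gcd(114, 123) = 3, gcd(117, 123) = 3, gcd(120, 123) = 3.
All other a ∈ {1, ..., 122} have gcd(a, 123) = 1 and are units. So the nonzero zero-divisors are exactly the 42 values of a appearing in this scan.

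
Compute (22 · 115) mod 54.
Reduce the factors first: 115 ≡ 7 (mod 54), so 22 · 115 ≡ 22 · 7 (mod 54). 22 · 7 = 154. Dividing by 54: 154 = 2·54 + 46. So (22 · 115) mod 54 = 46.

Final answer: 46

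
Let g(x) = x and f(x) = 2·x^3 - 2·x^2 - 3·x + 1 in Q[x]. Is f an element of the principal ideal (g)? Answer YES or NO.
NO

In Q[x] the ideal (g) consists of all multiples of g, so f ∈ (g) iff g | f, i.e. iff the remainder of f on division by g is 0. Divide f by g (g is monic, so eliminate the leading term of the running remainder at each step):
  leading term 2·x^3: subtract (2·x^2)·g(x) = 2·x^3, leaving -2·x^2 - 3·x + 1
  leading term -2·x^2: subtract (-2·x)·g(x) = -2·x^2, leaving 1 - 3·x
  leading term -3·x: subtract (-3)·g(x) = -3·x, leaving 1
The remainder r(x) = 1 ≠ 0 (and deg r < deg g), so g ∤ f, i.e. f ∉ (g).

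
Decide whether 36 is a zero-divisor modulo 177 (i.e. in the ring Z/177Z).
gcd(36, 177) = 3 > 1, so 36 is not a unit in Z/177Z. In Z/nZ every nonzero non-unit is a zero-divisor: explicitly, take b = 177/gcd = 59 ≠ 0 (mod 177); then 36·59 = 2124 = 12·177, i.e. 36·59 ≡ 0 (mod 177). So 36 is a zero-divisor.

Final answer: YES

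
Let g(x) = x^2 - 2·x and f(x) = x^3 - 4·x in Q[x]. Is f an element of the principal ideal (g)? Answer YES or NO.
YES

In Q[x] the ideal (g) consists of all multiples of g, so f ∈ (g) iff g | f, i.e. iff the remainder of f on division by g is 0. Divide f by g (g is monic, so eliminate the leading term of the running remainder at each step):
  leading term x^3: subtract (x)·g(x) = x^3 - 2·x^2, leaving 2·x^2 - 4·x
  leading term 2·x^2: subtract (2)·g(x) = 2·x^2 - 4·x, leaving 0
The remainder is 0, so f(x) = g(x) · h(x) with h(x) = x + 2. Hence g | f, i.e. f ∈ (g).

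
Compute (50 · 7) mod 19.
8

Reduce the factors first: 50 ≡ 12 (mod 19), so 50 · 7 ≡ 12 · 7 (mod 19). 12 · 7 = 84. Dividing by 19: 84 = 4·19 + 8. So (50 · 7) mod 19 = 8.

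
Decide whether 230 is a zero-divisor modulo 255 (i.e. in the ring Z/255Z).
gcd(230, 255) = 5 > 1, so 230 is not a unit in Z/255Z. In Z/nZ every nonzero non-unit is a zero-divisor: explicitly, take b = 255/gcd = 51 ≠ 0 (mod 255); then 230·51 = 11730 = 46·255, i.e. 230·51 ≡ 0 (mod 255). So 230 is a zero-divisor.

Final answer: YES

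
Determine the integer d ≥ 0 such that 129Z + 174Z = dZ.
(129, 174) = (3); d = 3

In the PID Z, (a, b) is generated by gcd(a, b). Compute gcd(174, 129) with the extended Euclidean algorithm, tracking rows (r, s, t) with s·174 + t·129 = r:
  row A: (174, 1, 0)   [1·174 + 0·129 = 174]
  row B: (129, 0, 1)   [0·174 + 1·129 = 129]
  174 = 1·129 + 45   → row C = row A − 1·row B = (45, 1, −1)   [check: 1·174 − 1·129 = 45]
  129 = 2·45 + 39   → row D = row B − 2·row C = (39, −2, 3)   [check: −2·174 + 3·129 = 39]
  45 = 1·39 + 6   → row E = row C − 1·row D = (6, 3, −4)   [check: 3·174 − 4·129 = 6]
  39 = 6·6 + 3   → row F = row D − 6·row E = (3, −20, 27)   [check: −20·174 + 27·129 = 3]
  6 = 2·3 + 0   → remainder 0, stop. gcd = 3 (last nonzero row F).
So gcd(129, 174) = 3, with Bézout identity −20·174 + 27·129 = 3. Containment (⊇): the Bézout identity exhibits 3 as an element of (129, 174), giving (3) ⊆ (129, 174). Containment (⊆): since 3 | 129 and 3 | 174 (129 = 3·43, 174 = 3·58), every Z-linear combination of 129 and 174 is divisible by 3, so (129, 174) ⊆ (3). Therefore (129, 174) = (3), d = 3.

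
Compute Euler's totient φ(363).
φ is multiplicative, with φ(p^e) = p^e − p^(e−1). Factorise 363 = 3 · 11^2. Then
  φ(363) = (3 − 1) · (11^2 − 11^1) = 2 · 110 = 220.

Final answer: φ(363) = 220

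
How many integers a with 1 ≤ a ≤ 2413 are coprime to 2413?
The number of a ∈ {1, ..., 2413} with gcd(a, 2413) = 1 is by definition Euler's totient φ(2413). φ is multiplicative, with φ(p^e) = p^e − p^(e−1). Factorise 2413 = 19 · 127. Then
  φ(2413) = (19 − 1) · (127 − 1) = 18 · 126 = 2268.
So there are 2268 such integers.

Final answer: 2268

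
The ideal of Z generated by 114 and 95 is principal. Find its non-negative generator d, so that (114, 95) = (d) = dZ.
(114, 95) = (19); d = 19

In the PID Z, (a, b) is generated by gcd(a, b). Compute gcd(114, 95) with the extended Euclidean algorithm, tracking rows (r, s, t) with s·114 + t·95 = r:
  row A: (114, 1, 0)   [1·114 + 0·95 = 114]
  row B: (95, 0, 1)   [0·114 + 1·95 = 95]
  114 = 1·95 + 19   → row C = row A − 1·row B = (19, 1, −1)   [check: 1·114 − 1·95 = 19]
  95 = 5·19 + 0   → remainder 0, stop. gcd = 19 (last nonzero row C).
So gcd(114, 95) = 19, with Bézout identity 1·114 − 1·95 = 19. Containment (⊇): the Bézout identity exhibits 19 as an element of (114, 95), giving (19) ⊆ (114, 95). Containment (⊆): since 19 | 114 and 19 | 95 (114 = 19·6, 95 = 19·5), every Z-linear combination of 114 and 95 is divisible by 19, so (114, 95) ⊆ (19). Therefore (114, 95) = (19), d = 19.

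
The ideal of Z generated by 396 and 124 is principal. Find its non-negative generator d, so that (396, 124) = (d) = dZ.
In the PID Z, (a, b) is generated by gcd(a, b). Compute gcd(396, 124) with the extended Euclidean algorithm, tracking rows (r, s, t) with s·396 + t·124 = r:
  row A: (396, 1, 0)   [1·396 + 0·124 = 396]
  row B: (124, 0, 1)   [0·396 + 1·124 = 124]
  396 = 3·124 + 24   → row C = row A − 3·row B = (24, 1, −3)   [check: 1·396 − 3·124 = 24]
  124 = 5·24 + 4   → row D = row B − 5·row C = (4, −5, 16)   [check: −5·396 + 16·124 = 4]
  24 = 6·4 + 0   → remainder 0, stop. gcd = 4 (last nonzero row D).
So gcd(396, 124) = 4, with Bézout identity −5·396 + 16·124 = 4. Containment (⊇): the Bézout identity exhibits 4 as an element of (396, 124), giving (4) ⊆ (396, 124). Containment (⊆): since 4 | 396 and 4 | 124 (396 = 4·99, 124 = 4·31), every Z-linear combination of 396 and 124 is divisible by 4, so (396, 124) ⊆ (4). Therefore (396, 124) = (4), d = 4.

Final answer: (396, 124) = (4); d = 4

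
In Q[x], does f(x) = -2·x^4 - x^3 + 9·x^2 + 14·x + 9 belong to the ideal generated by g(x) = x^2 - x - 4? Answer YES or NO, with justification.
In Q[x] the ideal (g) consists of all multiples of g, so f ∈ (g) iff g | f, i.e. iff the remainder of f on division by g is 0. Divide f by g (g is monic, so eliminate the leading term of the running remainder at each step):
  leading term -2·x^4: subtract (-2·x^2)·g(x) = -2·x^4 + 2·x^3 + 8·x^2, leaving -3·x^3 + x^2 + 14·x + 9
  leading term -3·x^3: subtract (-3·x)·g(x) = -3·x^3 + 3·x^2 + 12·x, leaving -2·x^2 + 2·x + 9
  leading term -2·x^2: subtract (-2)·g(x) = -2·x^2 + 2·x + 8, leaving 1
The remainder r(x) = 1 ≠ 0 (and deg r < deg g), so g ∤ f, i.e. f ∉ (g).

Final answer: NO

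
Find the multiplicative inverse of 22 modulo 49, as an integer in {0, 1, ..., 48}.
22^(−1) ≡ 29 (mod 49)

Apply the extended Euclidean algorithm to (49, 22), tracking rows (r, s, t) with s·49 + t·22 = r. Each division r_prev = q·r_cur + r_new produces the new row as (previous row) − q·(current row):
  row A: (49, 1, 0)   [1·49 + 0·22 = 49]
  row B: (22, 0, 1)   [0·49 + 1·22 = 22]
  49 = 2·22 + 5   → row C = row A − 2·row B = (5, 1, −2)   [check: 1·49 − 2·22 = 5]
  22 = 4·5 + 2   → row D = row B − 4·row C = (2, −4, 9)   [check: −4·49 + 9·22 = 2]
  5 = 2·2 + 1   → row E = row C − 2·row D = (1, 9, −20)   [check: 9·49 − 20·22 = 1]
  2 = 2·1 + 0   → remainder 0, stop. gcd = 1 (last nonzero row E).
The gcd is 1, so 22 is invertible mod 49. The last nonzero row gives 9·49 − 20·22 = 1, so t = −20. So 22^(−1) ≡ −20 ≡ 29 (mod 49). Verify: 22 · 29 = 638 ≡ 1 (mod 49). ✓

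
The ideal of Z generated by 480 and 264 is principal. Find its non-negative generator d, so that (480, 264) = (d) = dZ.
In the PID Z, (a, b) is generated by gcd(a, b). Compute gcd(480, 264) with the extended Euclidean algorithm, tracking rows (r, s, t) with s·480 + t·264 = r:
  row A: (480, 1, 0)   [1·480 + 0·264 = 480]
  row B: (264, 0, 1)   [0·480 + 1·264 = 264]
  480 = 1·264 + 216   → row C = row A − 1·row B = (216, 1, −1)   [check: 1·480 − 1·264 = 216]
  264 = 1·216 + 48   → row D = row B − 1·row C = (48, −1, 2)   [check: −1·480 + 2·264 = 48]
  216 = 4·48 + 24   → row E = row C − 4·row D = (24, 5, −9)   [check: 5·480 − 9·264 = 24]
  48 = 2·24 + 0   → remainder 0, stop. gcd = 24 (last nonzero row E).
So gcd(480, 264) = 24, with Bézout identity 5·480 − 9·264 = 24. Containment (⊇): the Bézout identity exhibits 24 as an element of (480, 264), giving (24) ⊆ (480, 264). Containment (⊆): since 24 | 480 and 24 | 264 (480 = 24·20, 264 = 24·11), every Z-linear combination of 480 and 264 is divisible by 24, so (480, 264) ⊆ (24). Therefore (480, 264) = (24), d = 24.

Final answer: (480, 264) = (24); d = 24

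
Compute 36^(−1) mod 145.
36^(−1) ≡ 141 (mod 145)

Apply the extended Euclidean algorithm to (145, 36), tracking rows (r, s, t) with s·145 + t·36 = r. Each division r_prev = q·r_cur + r_new produces the new row as (previous row) − q·(current row):
  row A: (145, 1, 0)   [1·145 + 0·36 = 145]
  row B: (36, 0, 1)   [0·145 + 1·36 = 36]
  145 = 4·36 + 1   → row C = row A − 4·row B = (1, 1, −4)   [check: 1·145 − 4·36 = 1]
  36 = 36·1 + 0   → remainder 0, stop. gcd = 1 (last nonzero row C).
The gcd is 1, so 36 is invertible mod 145. The last nonzero row gives 1·145 − 4·36 = 1, so t = −4. So 36^(−1) ≡ −4 ≡ 141 (mod 145). Verify: 36 · 141 = 5076 ≡ 1 (mod 145). ✓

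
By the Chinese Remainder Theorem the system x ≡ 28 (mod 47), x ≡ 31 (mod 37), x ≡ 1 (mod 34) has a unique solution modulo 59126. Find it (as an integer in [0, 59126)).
The moduli 47, 37, 34 are pairwise coprime, so by the CRT there is a unique solution mod 47·37·34 = 59126.
Solve by successive substitution. Start with x ≡ 28 (mod 47).
  Combine with x ≡ 31 (mod 37): write x = 28 + 47·t and require 28 + 47·t ≡ 31 (mod 37), i.e. 47·t ≡ 31 − 28 ≡ 3 (mod 37). Since 47^(−1) ≡ 26 (mod 37) (47 ≡ 10 (mod 37)), t ≡ 26·3 ≡ 4 (mod 37). So x ≡ 28 + 47·4 = 216 (mod 1739).
  Combine with x ≡ 1 (mod 34): write x = 216 + 1739·t and require 216 + 1739·t ≡ 1 (mod 34), i.e. 1739·t ≡ 1 − 216 ≡ 23 (mod 34). Since 1739^(−1) ≡ 7 (mod 34) (1739 ≡ 5 (mod 34)), t ≡ 7·23 ≡ 25 (mod 34). So x ≡ 216 + 1739·25 = 43691 (mod 59126).
Unique solution in [0, 59126): x = 43691.

Final answer: x ≡ 43691 (mod 59126); the representative in [0, 59126) is 43691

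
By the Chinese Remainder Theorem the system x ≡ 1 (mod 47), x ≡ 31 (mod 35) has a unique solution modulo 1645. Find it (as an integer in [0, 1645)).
x ≡ 941 (mod 1645); the representative in [0, 1645) is 941

The moduli 47, 35 are pairwise coprime, so by the CRT there is a unique solution mod 47·35 = 1645.
Solve by successive substitution. Start with x ≡ 1 (mod 47).
  Combine with x ≡ 31 (mod 35): write x = 1 + 47·t and require 1 + 47·t ≡ 31 (mod 35), i.e. 47·t ≡ 31 − 1 ≡ 30 (mod 35). Since 47^(−1) ≡ 3 (mod 35) (47 ≡ 12 (mod 35)), t ≡ 3·30 ≡ 20 (mod 35). So x ≡ 1 + 47·20 = 941 (mod 1645).
Unique solution in [0, 1645): x = 941.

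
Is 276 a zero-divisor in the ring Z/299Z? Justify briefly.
gcd(276, 299) = 23 > 1, so 276 is not a unit in Z/299Z. In Z/nZ every nonzero non-unit is a zero-divisor: explicitly, take b = 299/gcd = 13 ≠ 0 (mod 299); then 276·13 = 3588 = 12·299, i.e. 276·13 ≡ 0 (mod 299). So 276 is a zero-divisor.

Final answer: YES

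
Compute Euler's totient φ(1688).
φ is multiplicative, with φ(p^e) = p^e − p^(e−1). Factorise 1688 = 2^3 · 211. Then
  φ(1688) = (2^3 − 2^2) · (211 − 1) = 4 · 210 = 840.

Final answer: φ(1688) = 840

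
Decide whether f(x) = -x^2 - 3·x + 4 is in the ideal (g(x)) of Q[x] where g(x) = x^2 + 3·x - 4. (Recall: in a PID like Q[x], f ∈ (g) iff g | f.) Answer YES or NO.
YES

In Q[x] the ideal (g) consists of all multiples of g, so f ∈ (g) iff g | f, i.e. iff the remainder of f on division by g is 0. Divide f by g (g is monic, so eliminate the leading term of the running remainder at each step):
  leading term -x^2: subtract (-1)·g(x) = -x^2 - 3·x + 4, leaving 0
The remainder is 0, so f(x) = g(x) · h(x) with h(x) = -1. Hence g | f, i.e. f ∈ (g).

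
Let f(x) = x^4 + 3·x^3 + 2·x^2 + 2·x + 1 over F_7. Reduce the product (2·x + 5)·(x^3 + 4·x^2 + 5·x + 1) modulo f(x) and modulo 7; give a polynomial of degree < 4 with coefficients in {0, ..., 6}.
Multiply as integer polynomials: a · b = 2·x^4 + 13·x^3 + 30·x^2 + 27·x + 5. Reducing coefficients mod 7: a · b ≡ 2·x^4 + 6·x^3 + 2·x^2 + 6·x + 5. Now divide by f(x) = x^4 + 3·x^3 + 2·x^2 + 2·x + 1 in F_7[x], eliminating the leading term at each step:
  leading term 2·x^4: subtract (2)·f(x) = 2·x^4 + 6·x^3 + 4·x^2 + 4·x + 2, leaving 5·x^2 + 2·x + 3 (coefficients mod 7)
The degree is now < 4, so this is the remainder. Hence a · b ≡ 5·x^2 + 2·x + 3 in F_7[x]/(f).

Final answer: a · b ≡ 5·x^2 + 2·x + 3 (mod f(x))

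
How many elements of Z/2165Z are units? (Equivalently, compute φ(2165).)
Z/2165Z has φ(2165) = 1728 units

An element a ∈ Z/2165Z is a unit iff gcd(a, 2165) = 1, so the number of units is φ(2165). φ is multiplicative, with φ(p^e) = p^e − p^(e−1). Factorise 2165 = 5 · 433. Then
  φ(2165) = (5 − 1) · (433 − 1) = 4 · 432 = 1728.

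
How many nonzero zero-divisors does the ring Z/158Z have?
In Z/158Z each nonzero element is either a unit (gcd with 158 is 1) or a zero-divisor (gcd > 1). The number of units is φ(158): factorise 158 = 2 · 79, so φ(158) = (2 − 1) · (79 − 1) = 1 · 78 = 78. The nonzero elements number 158 − 1 = 157. Hence the nonzero zero-divisors number 157 − 78 = 79.

Final answer: Z/158Z has 79 nonzero zero-divisors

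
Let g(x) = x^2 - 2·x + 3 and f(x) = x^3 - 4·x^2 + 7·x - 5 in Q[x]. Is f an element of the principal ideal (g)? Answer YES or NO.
NO

In Q[x] the ideal (g) consists of all multiples of g, so f ∈ (g) iff g | f, i.e. iff the remainder of f on division by g is 0. Divide f by g (g is monic, so eliminate the leading term of the running remainder at each step):
  leading term x^3: subtract (x)·g(x) = x^3 - 2·x^2 + 3·x, leaving -2·x^2 + 4·x - 5
  leading term -2·x^2: subtract (-2)·g(x) = -2·x^2 + 4·x - 6, leaving 1
The remainder r(x) = 1 ≠ 0 (and deg r < deg g), so g ∤ f, i.e. f ∉ (g).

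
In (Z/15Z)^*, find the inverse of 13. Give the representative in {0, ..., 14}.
Apply the extended Euclidean algorithm to (15, 13), tracking rows (r, s, t) with s·15 + t·13 = r. Each division r_prev = q·r_cur + r_new produces the new row as (previous row) − q·(current row):
  row A: (15, 1, 0)   [1·15 + 0·13 = 15]
  row B: (13, 0, 1)   [0·15 + 1·13 = 13]
  15 = 1·13 + 2   → row C = row A − 1·row B = (2, 1, −1)   [check: 1·15 − 1·13 = 2]
  13 = 6·2 + 1   → row D = row B − 6·row C = (1, −6, 7)   [check: −6·15 + 7·13 = 1]
  2 = 2·1 + 0   → remainder 0, stop. gcd = 1 (last nonzero row D).
The gcd is 1, so 13 is invertible mod 15. The last nonzero row gives −6·15 + 7·13 = 1, so t = 7. So 13^(−1) ≡ 7 (mod 15). Verify: 13 · 7 = 91 ≡ 1 (mod 15). ✓

Final answer: 13^(−1) ≡ 7 (mod 15)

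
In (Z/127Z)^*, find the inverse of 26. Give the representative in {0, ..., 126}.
Apply the extended Euclidean algorithm to (127, 26), tracking rows (r, s, t) with s·127 + t·26 = r. Each division r_prev = q·r_cur + r_new produces the new row as (previous row) − q·(current row):
  row A: (127, 1, 0)   [1·127 + 0·26 = 127]
  row B: (26, 0, 1)   [0·127 + 1·26 = 26]
  127 = 4·26 + 23   → row C = row A − 4·row B = (23, 1, −4)   [check: 1·127 − 4·26 = 23]
  26 = 1·23 + 3   → row D = row B − 1·row C = (3, −1, 5)   [check: −1·127 + 5·26 = 3]
  23 = 7·3 + 2   → row E = row C − 7·row D = (2, 8, −39)   [check: 8·127 − 39·26 = 2]
  3 = 1·2 + 1   → row F = row D − 1·row E = (1, −9, 44)   [check: −9·127 + 44·26 = 1]
  2 = 2·1 + 0   → remainder 0, stop. gcd = 1 (last nonzero row F).
The gcd is 1, so 26 is invertible mod 127. The last nonzero row gives −9·127 + 44·26 = 1, so t = 44. So 26^(−1) ≡ 44 (mod 127). Verify: 26 · 44 = 1144 ≡ 1 (mod 127). ✓

Final answer: 26^(−1) ≡ 44 (mod 127)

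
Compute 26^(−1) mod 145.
Apply the extended Euclidean algorithm to (145, 26), tracking rows (r, s, t) with s·145 + t·26 = r. Each division r_prev = q·r_cur + r_new produces the new row as (previous row) − q·(current row):
  row A: (145, 1, 0)   [1·145 + 0·26 = 145]
  row B: (26, 0, 1)   [0·145 + 1·26 = 26]
  145 = 5·26 + 15   → row C = row A − 5·row B = (15, 1, −5)   [check: 1·145 − 5·26 = 15]
  26 = 1·15 + 11   → row D = row B − 1·row C = (11, −1, 6)   [check: −1·145 + 6·26 = 11]
  15 = 1·11 + 4   → row E = row C − 1·row D = (4, 2, −11)   [check: 2·145 − 11·26 = 4]
  11 = 2·4 + 3   → row F = row D − 2·row E = (3, −5, 28)   [check: −5·145 + 28·26 = 3]
  4 = 1·3 + 1   → row G = row E − 1·row F = (1, 7, −39)   [check: 7·145 − 39·26 = 1]
  3 = 3·1 + 0   → remainder 0, stop. gcd = 1 (last nonzero row G).
The gcd is 1, so 26 is invertible mod 145. The last nonzero row gives 7·145 − 39·26 = 1, so t = −39. So 26^(−1) ≡ −39 ≡ 106 (mod 145). Verify: 26 · 106 = 2756 ≡ 1 (mod 145). ✓

Final answer: 26^(−1) ≡ 106 (mod 145)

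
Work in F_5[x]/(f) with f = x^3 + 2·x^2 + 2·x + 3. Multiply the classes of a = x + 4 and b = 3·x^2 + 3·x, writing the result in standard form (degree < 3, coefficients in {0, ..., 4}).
a · b ≡ 4·x^2 + x + 1 (mod f(x))

Multiply as integer polynomials: a · b = 3·x^3 + 15·x^2 + 12·x. Reducing coefficients mod 5: a · b ≡ 3·x^3 + 2·x. Now divide by f(x) = x^3 + 2·x^2 + 2·x + 3 in F_5[x], eliminating the leading term at each step:
  leading term 3·x^3: subtract (3)·f(x) = 3·x^3 + x^2 + x + 4, leaving 4·x^2 + x + 1 (coefficients mod 5)
The degree is now < 3, so this is the remainder. Hence a · b ≡ 4·x^2 + x + 1 in F_5[x]/(f).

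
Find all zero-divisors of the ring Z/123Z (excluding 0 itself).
An element a ∈ Z/123Z (with a ≠ 0) is a zero-divisor iff gcd(a, 123) > 1 (because a is a unit precisely when gcd(a, n) = 1, and in Z/nZ every nonzero, non-unit element is a zero-divisor). Scan a = 1, ..., 122 and keep those with gcd(a, 123) > 1:
  gcd(3, 123) = 3, gcd(6, 123) = 3, gcd(9, 123) = 3, gcd(12, 123) = 3, gcd(15, 123) = 3, gcd(18, 123) = 3, gcd(21, 123) = 3, gcd(24, 123) = 3, gcd(27, 123) = 3, gcd(30, 123) = 3, gcd(33, 123) = 3, gcd(36, 123) = 3, gcd(39, 123) = 3, gcd(41, 123) = 41, gcd(42, 123) = 3, gcd(45, 123) = 3, gcd(48, 123) = 3, gcd(51, 123) = 3, gcd(54, 123) = 3, gcd(57, 123) = 3, gcd(60, 123) = 3, gcd(63, 123) = 3, gcd(66, 123) = 3, gcd(69, 123) = 3, gcd(72, 123) = 3, gcd(75, 123) = 3, gcd(78, 123) = 3, gcd(81, 123) = 3, gcd(82, 123) = 41, gcd(84, 123) = 3, gcd(87, 123) = 3, gcd(90, 123) = 3, gcd(93, 123) = 3, gcd(96, 123) = 3, gcd(99, 123) = 3, gcd(102, 123) = 3, gcd(105, 123) = 3, gcd(108, 123) = 3, gcd(111, 123) = 3, gcd(114, 123) = 3, gcd(117, 123) = 3, gcd(120, 123) = 3.
All other a ∈ {1, ..., 122} have gcd(a, 123) = 1 and are units. So the nonzero zero-divisors are exactly the 42 values of a appearing in this scan.

Final answer: nonzero zero-divisors of Z/123Z = {3, 6, 9, 12, 15, 18, 21, 24, 27, 30, 33, 36, 39, 41, 42, 45, 48, 51, 54, 57, 60, 63, 66, 69, 72, 75, 78, 81, 82, 84, 87, 90, 93, 96, 99, 102, 105, 108, 111, 114, 117, 120}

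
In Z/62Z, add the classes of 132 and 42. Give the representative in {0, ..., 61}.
Reduce the summands first: 132 ≡ 8 (mod 62), so 132 + 42 ≡ 8 + 42 (mod 62). 8 + 42 = 50; 50 = 0·62 + 50, so (132 + 42) mod 62 = 50.

Final answer: 50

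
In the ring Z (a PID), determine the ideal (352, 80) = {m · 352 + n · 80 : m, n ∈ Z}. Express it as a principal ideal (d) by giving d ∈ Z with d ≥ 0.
In the PID Z, (a, b) is generated by gcd(a, b). Compute gcd(352, 80) with the extended Euclidean algorithm, tracking rows (r, s, t) with s·352 + t·80 = r:
  row A: (352, 1, 0)   [1·352 + 0·80 = 352]
  row B: (80, 0, 1)   [0·352 + 1·80 = 80]
  352 = 4·80 + 32   → row C = row A − 4·row B = (32, 1, −4)   [check: 1·352 − 4·80 = 32]
  80 = 2·32 + 16   → row D = row B − 2·row C = (16, −2, 9)   [check: −2·352 + 9·80 = 16]
  32 = 2·16 + 0   → remainder 0, stop. gcd = 16 (last nonzero row D).
So gcd(352, 80) = 16, with Bézout identity −2·352 + 9·80 = 16. Containment (⊇): the Bézout identity exhibits 16 as an element of (352, 80), giving (16) ⊆ (352, 80). Containment (⊆): since 16 | 352 and 16 | 80 (352 = 16·22, 80 = 16·5), every Z-linear combination of 352 and 80 is divisible by 16, so (352, 80) ⊆ (16). Therefore (352, 80) = (16), d = 16.

Final answer: (352, 80) = (16); d = 16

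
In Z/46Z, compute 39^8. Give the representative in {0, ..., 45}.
Use repeated squaring. Binary(8) = 1000. Walk through the bits of the exponent 8 left-to-right: at each bit after the leading one, square the running value, then multiply by 39 if the bit is 1 (always reducing mod 46):
  bit 1 = 1 (leading): start with 39.
  bit 2 = 0: square 39^2 = 1521 ≡ 3 (mod 46).
  bit 3 = 0: square 3^2 = 9 (mod 46).
  bit 4 = 0: square 9^2 = 81 ≡ 35 (mod 46).
Final value: 39^8 ≡ 35 (mod 46).

Final answer: 35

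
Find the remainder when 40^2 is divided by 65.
Use repeated squaring. Binary(2) = 10. Walk through the bits of the exponent 2 left-to-right: at each bit after the leading one, square the running value, then multiply by 40 if the bit is 1 (always reducing mod 65):
  bit 1 = 1 (leading): start with 40.
  bit 2 = 0: square 40^2 = 1600 ≡ 40 (mod 65).
Final value: 40^2 ≡ 40 (mod 65).

Final answer: 40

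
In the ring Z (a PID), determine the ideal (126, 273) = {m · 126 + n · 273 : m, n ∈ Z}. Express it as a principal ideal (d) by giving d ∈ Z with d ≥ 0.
(126, 273) = (21); d = 21

In the PID Z, (a, b) is generated by gcd(a, b). Compute gcd(273, 126) with the extended Euclidean algorithm, tracking rows (r, s, t) with s·273 + t·126 = r:
  row A: (273, 1, 0)   [1·273 + 0·126 = 273]
  row B: (126, 0, 1)   [0·273 + 1·126 = 126]
  273 = 2·126 + 21   → row C = row A − 2·row B = (21, 1, −2)   [check: 1·273 − 2·126 = 21]
  126 = 6·21 + 0   → remainder 0, stop. gcd = 21 (last nonzero row C).
So gcd(126, 273) = 21, with Bézout identity 1·273 − 2·126 = 21. Containment (⊇): the Bézout identity exhibits 21 as an element of (126, 273), giving (21) ⊆ (126, 273). Containment (⊆): since 21 | 126 and 21 | 273 (126 = 21·6, 273 = 21·13), every Z-linear combination of 126 and 273 is divisible by 21, so (126, 273) ⊆ (21). Therefore (126, 273) = (21), d = 21.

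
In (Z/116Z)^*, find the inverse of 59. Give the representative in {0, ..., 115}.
Apply the extended Euclidean algorithm to (116, 59), tracking rows (r, s, t) with s·116 + t·59 = r. Each division r_prev = q·r_cur + r_new produces the new row as (previous row) − q·(current row):
  row A: (116, 1, 0)   [1·116 + 0·59 = 116]
  row B: (59, 0, 1)   [0·116 + 1·59 = 59]
  116 = 1·59 + 57   → row C = row A − 1·row B = (57, 1, −1)   [check: 1·116 − 1·59 = 57]
  59 = 1·57 + 2   → row D = row B − 1·row C = (2, −1, 2)   [check: −1·116 + 2·59 = 2]
  57 = 28·2 + 1   → row E = row C − 28·row D = (1, 29, −57)   [check: 29·116 − 57·59 = 1]
  2 = 2·1 + 0   → remainder 0, stop. gcd = 1 (last nonzero row E).
The gcd is 1, so 59 is invertible mod 116. The last nonzero row gives 29·116 − 57·59 = 1, so t = −57. So 59^(−1) ≡ −57 ≡ 59 (mod 116). Verify: 59 · 59 = 3481 ≡ 1 (mod 116). ✓

Final answer: 59^(−1) ≡ 59 (mod 116)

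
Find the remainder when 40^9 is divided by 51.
28

Use repeated squaring. Binary(9) = 1001. Walk through the bits of the exponent 9 left-to-right: at each bit after the leading one, square the running value, then multiply by 40 if the bit is 1 (always reducing mod 51):
  bit 1 = 1 (leading): start with 40.
  bit 2 = 0: square 40^2 = 1600 ≡ 19 (mod 51).
  bit 3 = 0: square 19^2 = 361 ≡ 4 (mod 51).
  bit 4 = 1: square 4^2 = 16; bit is 1, so multiply 16·40 = 640 ≡ 28 (mod 51).
Final value: 40^9 ≡ 28 (mod 51).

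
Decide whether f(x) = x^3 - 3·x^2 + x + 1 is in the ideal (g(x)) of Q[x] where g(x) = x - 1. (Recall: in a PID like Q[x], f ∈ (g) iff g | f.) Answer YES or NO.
In Q[x] the ideal (g) consists of all multiples of g, so f ∈ (g) iff g | f, i.e. iff the remainder of f on division by g is 0. Divide f by g (g is monic, so eliminate the leading term of the running remainder at each step):
  leading term x^3: subtract (x^2)·g(x) = x^3 - x^2, leaving -2·x^2 + x + 1
  leading term -2·x^2: subtract (-2·x)·g(x) = -2·x^2 + 2·x, leaving 1 - x
  leading term -x: subtract (-1)·g(x) = 1 - x, leaving 0
The remainder is 0, so f(x) = g(x) · h(x) with h(x) = x^2 - 2·x - 1. Hence g | f, i.e. f ∈ (g).

Final answer: YES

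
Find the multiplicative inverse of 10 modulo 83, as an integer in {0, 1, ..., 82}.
10^(−1) ≡ 25 (mod 83)

Apply the extended Euclidean algorithm to (83, 10), tracking rows (r, s, t) with s·83 + t·10 = r. Each division r_prev = q·r_cur + r_new produces the new row as (previous row) − q·(current row):
  row A: (83, 1, 0)   [1·83 + 0·10 = 83]
  row B: (10, 0, 1)   [0·83 + 1·10 = 10]
  83 = 8·10 + 3   → row C = row A − 8·row B = (3, 1, −8)   [check: 1·83 − 8·10 = 3]
  10 = 3·3 + 1   → row D = row B − 3·row C = (1, −3, 25)   [check: −3·83 + 25·10 = 1]
  3 = 3·1 + 0   → remainder 0, stop. gcd = 1 (last nonzero row D).
The gcd is 1, so 10 is invertible mod 83. The last nonzero row gives −3·83 + 25·10 = 1, so t = 25. So 10^(−1) ≡ 25 (mod 83). Verify: 10 · 25 = 250 ≡ 1 (mod 83). ✓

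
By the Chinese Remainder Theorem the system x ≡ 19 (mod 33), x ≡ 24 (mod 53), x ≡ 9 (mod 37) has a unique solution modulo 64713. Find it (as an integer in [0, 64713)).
x ≡ 33679 (mod 64713); the representative in [0, 64713) is 33679

The moduli 33, 53, 37 are pairwise coprime, so by the CRT there is a unique solution mod 33·53·37 = 64713.
Solve by successive substitution. Start with x ≡ 19 (mod 33).
  Combine with x ≡ 24 (mod 53): write x = 19 + 33·t and require 19 + 33·t ≡ 24 (mod 53), i.e. 33·t ≡ 24 − 19 ≡ 5 (mod 53). Since 33^(−1) ≡ 45 (mod 53), t ≡ 45·5 ≡ 13 (mod 53). So x ≡ 19 + 33·13 = 448 (mod 1749).
  Combine with x ≡ 9 (mod 37): write x = 448 + 1749·t and require 448 + 1749·t ≡ 9 (mod 37), i.e. 1749·t ≡ 9 − 448 ≡ 5 (mod 37). Since 1749^(−1) ≡ 26 (mod 37) (1749 ≡ 10 (mod 37)), t ≡ 26·5 ≡ 19 (mod 37). So x ≡ 448 + 1749·19 = 33679 (mod 64713).
Unique solution in [0, 64713): x = 33679.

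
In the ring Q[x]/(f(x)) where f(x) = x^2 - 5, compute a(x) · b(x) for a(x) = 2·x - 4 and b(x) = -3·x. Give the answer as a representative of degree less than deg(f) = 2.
First multiply in Q[x] without reducing: a · b = -6·x^2 + 12·x. Now divide by f(x) = x^2 - 5, eliminating the leading term at each step:
  leading term -6·x^2: subtract (-6)·f(x) = 30 - 6·x^2, leaving 12·x - 30
The degree is now < 2, so this is the remainder. Hence a · b ≡ 12·x - 30 in Q[x]/(f).

Final answer: a · b ≡ 12·x - 30 (mod f(x))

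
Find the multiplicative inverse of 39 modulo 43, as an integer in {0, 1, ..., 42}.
39^(−1) ≡ 32 (mod 43)

Apply the extended Euclidean algorithm to (43, 39), tracking rows (r, s, t) with s·43 + t·39 = r. Each division r_prev = q·r_cur + r_new produces the new row as (previous row) − q·(current row):
  row A: (43, 1, 0)   [1·43 + 0·39 = 43]
  row B: (39, 0, 1)   [0·43 + 1·39 = 39]
  43 = 1·39 + 4   → row C = row A − 1·row B = (4, 1, −1)   [check: 1·43 − 1·39 = 4]
  39 = 9·4 + 3   → row D = row B − 9·row C = (3, −9, 10)   [check: −9·43 + 10·39 = 3]
  4 = 1·3 + 1   → row E = row C − 1·row D = (1, 10, −11)   [check: 10·43 − 11·39 = 1]
  3 = 3·1 + 0   → remainder 0, stop. gcd = 1 (last nonzero row E).
The gcd is 1, so 39 is invertible mod 43. The last nonzero row gives 10·43 − 11·39 = 1, so t = −11. So 39^(−1) ≡ −11 ≡ 32 (mod 43). Verify: 39 · 32 = 1248 ≡ 1 (mod 43). ✓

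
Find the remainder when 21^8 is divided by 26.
1

Use repeated squaring. Binary(8) = 1000. Walk through the bits of the exponent 8 left-to-right: at each bit after the leading one, square the running value, then multiply by 21 if the bit is 1 (always reducing mod 26):
  bit 1 = 1 (leading): start with 21.
  bit 2 = 0: square 21^2 = 441 ≡ 25 (mod 26).
  bit 3 = 0: square 25^2 = 625 ≡ 1 (mod 26).
  bit 4 = 0: square 1^2 = 1 (mod 26).
Final value: 21^8 ≡ 1 (mod 26).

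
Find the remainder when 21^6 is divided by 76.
45

Use repeated squaring. Binary(6) = 110. Walk through the bits of the exponent 6 left-to-right: at each bit after the leading one, square the running value, then multiply by 21 if the bit is 1 (always reducing mod 76):
  bit 1 = 1 (leading): start with 21.
  bit 2 = 1: square 21^2 = 441 ≡ 61; bit is 1, so multiply 61·21 = 1281 ≡ 65 (mod 76).
  bit 3 = 0: square 65^2 = 4225 ≡ 45 (mod 76).
Final value: 21^6 ≡ 45 (mod 76).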